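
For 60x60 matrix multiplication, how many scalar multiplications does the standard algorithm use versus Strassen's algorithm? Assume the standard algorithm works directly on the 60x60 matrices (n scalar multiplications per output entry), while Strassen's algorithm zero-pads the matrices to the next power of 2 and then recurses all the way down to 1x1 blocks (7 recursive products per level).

Matrix multiplication for 60x60 matrices:

Strassen's algorithm requires power-of-2 dimensions. Pad 60x60 to 64x64 (next power of 2).

Standard algorithm: 60^3 = 216000 multiplications
Strassen's algorithm: 7^(log2(64)) = 7^6 = 117649 multiplications
Savings: 216000 - 117649 = 98351 multiplications

Standard: 216000 multiplications (60^3). Strassen: 117649 multiplications (7^6, after padding to 64x64). Strassen reduces 8 recursive multiplications to 7 at each level.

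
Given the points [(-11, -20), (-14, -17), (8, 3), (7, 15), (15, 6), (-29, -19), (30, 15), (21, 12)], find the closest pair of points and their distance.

Computing all pairwise distances among 8 points:

d((-11, -20), (-14, -17)) = 4.2426 <-- minimum
d((-11, -20), (8, 3)) = 29.8329
d((-11, -20), (7, 15)) = 39.3573
d((-11, -20), (15, 6)) = 36.7696
d((-11, -20), (-29, -19)) = 18.0278
d((-11, -20), (30, 15)) = 53.9073
d((-11, -20), (21, 12)) = 45.2548
d((-14, -17), (8, 3)) = 29.7321
d((-14, -17), (7, 15)) = 38.2753
d((-14, -17), (15, 6)) = 37.0135
d((-14, -17), (-29, -19)) = 15.1327
d((-14, -17), (30, 15)) = 54.4059
d((-14, -17), (21, 12)) = 45.4533
d((8, 3), (7, 15)) = 12.0416
d((8, 3), (15, 6)) = 7.6158
d((8, 3), (-29, -19)) = 43.0465
d((8, 3), (30, 15)) = 25.0599
d((8, 3), (21, 12)) = 15.8114
d((7, 15), (15, 6)) = 12.0416
d((7, 15), (-29, -19)) = 49.5177
d((7, 15), (30, 15)) = 23.0
d((7, 15), (21, 12)) = 14.3178
d((15, 6), (-29, -19)) = 50.6063
d((15, 6), (30, 15)) = 17.4929
d((15, 6), (21, 12)) = 8.4853
d((-29, -19), (30, 15)) = 68.0955
d((-29, -19), (21, 12)) = 58.8303
d((30, 15), (21, 12)) = 9.4868

Closest pair: (-11, -20) and (-14, -17) with distance 4.2426

The closest pair is (-11, -20) and (-14, -17) with Euclidean distance 4.2426. For 8 points, brute-force pairwise comparison is shown above. For large n, the divide-and-conquer algorithm (sort by x, recurse on halves, check the dividing strip) achieves O(n log n).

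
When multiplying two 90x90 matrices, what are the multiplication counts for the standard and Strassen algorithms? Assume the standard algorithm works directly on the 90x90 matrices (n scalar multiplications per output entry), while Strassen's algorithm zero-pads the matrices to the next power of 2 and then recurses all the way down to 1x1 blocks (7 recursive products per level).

Matrix multiplication for 90x90 matrices:

Strassen's algorithm requires power-of-2 dimensions. Pad 90x90 to 128x128 (next power of 2).

Standard algorithm: 90^3 = 729000 multiplications
Strassen's algorithm: 7^(log2(128)) = 7^7 = 823543 multiplications
Difference: 729000 - 823543 = -94543 (Strassen uses MORE here due to padding overhead — for small or just-over-power-of-2 n, padding can outweigh the per-level savings)

Standard: 729000 multiplications (90^3). Strassen: 823543 multiplications (7^7, after padding to 128x128). Strassen reduces 8 recursive multiplications to 7 at each level.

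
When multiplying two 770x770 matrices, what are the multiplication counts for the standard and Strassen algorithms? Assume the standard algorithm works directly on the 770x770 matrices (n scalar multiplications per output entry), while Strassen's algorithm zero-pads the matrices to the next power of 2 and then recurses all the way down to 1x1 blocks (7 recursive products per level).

Matrix multiplication for 770x770 matrices:

Strassen's algorithm requires power-of-2 dimensions. Pad 770x770 to 1024x1024 (next power of 2).

Standard algorithm: 770^3 = 456533000 multiplications
Strassen's algorithm: 7^(log2(1024)) = 7^10 = 282475249 multiplications
Savings: 456533000 - 282475249 = 174057751 multiplications

Standard: 456533000 multiplications (770^3). Strassen: 282475249 multiplications (7^10, after padding to 1024x1024). Strassen reduces 8 recursive multiplications to 7 at each level.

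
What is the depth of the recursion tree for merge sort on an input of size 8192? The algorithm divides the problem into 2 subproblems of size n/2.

For divide and conquer with division factor 2:

Problem sizes at each level:
Level 0: 8192
Level 1: 4096
Level 2: 2048
Level 3: 1024
Level 4: 512
Level 5: 256
Level 6: 128
Level 7: 64
Level 8: 32
Level 9: 16
Level 10: 8
Level 11: 4
Level 12: 2
Level 13: 1

The root is level 0 and the size-1 base case is level 13 (the tree spans levels 0 through 13, i.e. 14 levels counting the root), so the depth is the number of divisions: log_2(8192) = 13

The recursion tree depth is log_2(8192) = 13. At each level, the problem size is divided by 2, so it takes 13 divisions to reduce to a base case of size 1. The algorithm makes 2 recursive calls at each level.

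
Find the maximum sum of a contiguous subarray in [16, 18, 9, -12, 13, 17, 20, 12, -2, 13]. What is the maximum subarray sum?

Using Kadane's algorithm on [16, 18, 9, -12, 13, 17, 20, 12, -2, 13]:

Scanning through the array:
Position 1 (value 18): max_ending_here = 34, max_so_far = 34
Position 2 (value 9): max_ending_here = 43, max_so_far = 43
Position 3 (value -12): max_ending_here = 31, max_so_far = 43
Position 4 (value 13): max_ending_here = 44, max_so_far = 44
Position 5 (value 17): max_ending_here = 61, max_so_far = 61
Position 6 (value 20): max_ending_here = 81, max_so_far = 81
Position 7 (value 12): max_ending_here = 93, max_so_far = 93
Position 8 (value -2): max_ending_here = 91, max_so_far = 93
Position 9 (value 13): max_ending_here = 104, max_so_far = 104

Maximum subarray: [16, 18, 9, -12, 13, 17, 20, 12, -2, 13]
Maximum sum: 104

The maximum subarray is [16, 18, 9, -12, 13, 17, 20, 12, -2, 13] with sum 104. This subarray runs from index 0 to index 9.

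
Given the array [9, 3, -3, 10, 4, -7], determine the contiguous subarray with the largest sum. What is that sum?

Using Kadane's algorithm on [9, 3, -3, 10, 4, -7]:

Scanning through the array:
Position 1 (value 3): max_ending_here = 12, max_so_far = 12
Position 2 (value -3): max_ending_here = 9, max_so_far = 12
Position 3 (value 10): max_ending_here = 19, max_so_far = 19
Position 4 (value 4): max_ending_here = 23, max_so_far = 23
Position 5 (value -7): max_ending_here = 16, max_so_far = 23

Maximum subarray: [9, 3, -3, 10, 4]
Maximum sum: 23

The maximum subarray is [9, 3, -3, 10, 4] with sum 23. This subarray runs from index 0 to index 4.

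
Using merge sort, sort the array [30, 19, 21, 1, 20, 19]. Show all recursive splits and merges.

Merge sort trace:

Split: [30, 19, 21, 1, 20, 19] -> [30, 19, 21] and [1, 20, 19]
  Split: [30, 19, 21] -> [30] and [19, 21]
    Split: [19, 21] -> [19] and [21]
    Merge: [19] + [21] -> [19, 21]
  Merge: [30] + [19, 21] -> [19, 21, 30]
  Split: [1, 20, 19] -> [1] and [20, 19]
    Split: [20, 19] -> [20] and [19]
    Merge: [20] + [19] -> [19, 20]
  Merge: [1] + [19, 20] -> [1, 19, 20]
Merge: [19, 21, 30] + [1, 19, 20] -> [1, 19, 19, 20, 21, 30]

Final sorted array: [1, 19, 19, 20, 21, 30]

The merge sort proceeds by recursively splitting the array and merging sorted halves.
After all merges, the sorted array is [1, 19, 19, 20, 21, 30].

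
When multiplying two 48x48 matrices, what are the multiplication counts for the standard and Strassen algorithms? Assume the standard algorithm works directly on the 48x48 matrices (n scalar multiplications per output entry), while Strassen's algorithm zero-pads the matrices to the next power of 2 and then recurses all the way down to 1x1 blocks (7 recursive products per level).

Matrix multiplication for 48x48 matrices:

Strassen's algorithm requires power-of-2 dimensions. Pad 48x48 to 64x64 (next power of 2).

Standard algorithm: 48^3 = 110592 multiplications
Strassen's algorithm: 7^(log2(64)) = 7^6 = 117649 multiplications
Difference: 110592 - 117649 = -7057 (Strassen uses MORE here due to padding overhead — for small or just-over-power-of-2 n, padding can outweigh the per-level savings)

Standard: 110592 multiplications (48^3). Strassen: 117649 multiplications (7^6, after padding to 64x64). Strassen reduces 8 recursive multiplications to 7 at each level.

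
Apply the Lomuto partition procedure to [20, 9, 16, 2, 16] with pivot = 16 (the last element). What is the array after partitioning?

Lomuto partition with pivot = 16:

Initial array: [20, 9, 16, 2, 16]

arr[0]=20 > 16: no swap
arr[1]=9 <= 16: swap with position 0, array becomes [9, 20, 16, 2, 16]
arr[2]=16 <= 16: swap with position 1, array becomes [9, 16, 20, 2, 16]
arr[3]=2 <= 16: swap with position 2, array becomes [9, 16, 2, 20, 16]

Place pivot at position 3: [9, 16, 2, 16, 20]
Pivot position: 3

After partitioning with pivot 16, the array becomes [9, 16, 2, 16, 20]. The pivot is placed at index 3. All elements to the left of the pivot are <= 16, and all elements to the right are > 16.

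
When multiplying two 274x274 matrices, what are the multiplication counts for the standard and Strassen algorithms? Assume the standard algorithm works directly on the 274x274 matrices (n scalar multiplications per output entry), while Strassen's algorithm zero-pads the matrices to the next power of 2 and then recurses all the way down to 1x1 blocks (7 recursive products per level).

Matrix multiplication for 274x274 matrices:

Strassen's algorithm requires power-of-2 dimensions. Pad 274x274 to 512x512 (next power of 2).

Standard algorithm: 274^3 = 20570824 multiplications
Strassen's algorithm: 7^(log2(512)) = 7^9 = 40353607 multiplications
Difference: 20570824 - 40353607 = -19782783 (Strassen uses MORE here due to padding overhead — for small or just-over-power-of-2 n, padding can outweigh the per-level savings)

Standard: 20570824 multiplications (274^3). Strassen: 40353607 multiplications (7^9, after padding to 512x512). Strassen reduces 8 recursive multiplications to 7 at each level.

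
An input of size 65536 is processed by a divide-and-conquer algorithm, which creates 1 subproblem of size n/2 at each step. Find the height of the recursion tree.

For divide and conquer with division factor 2:

Problem sizes at each level:
Level 0: 65536
Level 1: 32768
Level 2: 16384
Level 3: 8192
Level 4: 4096
Level 5: 2048
Level 6: 1024
Level 7: 512
Level 8: 256
Level 9: 128
Level 10: 64
Level 11: 32
Level 12: 16
Level 13: 8
Level 14: 4
Level 15: 2
Level 16: 1

The root is level 0 and the size-1 base case is level 16 (the tree spans levels 0 through 16, i.e. 17 levels counting the root), so the depth is the number of divisions: log_2(65536) = 16

The recursion tree depth is log_2(65536) = 16. At each level, the problem size is divided by 2, so it takes 16 divisions to reduce to a base case of size 1. The algorithm makes 1 recursive call at each level.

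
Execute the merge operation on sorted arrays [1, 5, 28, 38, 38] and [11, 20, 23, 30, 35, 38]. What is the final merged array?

Merging process:

Compare 1 vs 11: take 1 from left. Merged: [1]
Compare 5 vs 11: take 5 from left. Merged: [1, 5]
Compare 28 vs 11: take 11 from right. Merged: [1, 5, 11]
Compare 28 vs 20: take 20 from right. Merged: [1, 5, 11, 20]
Compare 28 vs 23: take 23 from right. Merged: [1, 5, 11, 20, 23]
Compare 28 vs 30: take 28 from left. Merged: [1, 5, 11, 20, 23, 28]
Compare 38 vs 30: take 30 from right. Merged: [1, 5, 11, 20, 23, 28, 30]
Compare 38 vs 35: take 35 from right. Merged: [1, 5, 11, 20, 23, 28, 30, 35]
Compare 38 vs 38: take 38 from left. Merged: [1, 5, 11, 20, 23, 28, 30, 35, 38]
Compare 38 vs 38: take 38 from left. Merged: [1, 5, 11, 20, 23, 28, 30, 35, 38, 38]
Append remaining from right: [38]. Merged: [1, 5, 11, 20, 23, 28, 30, 35, 38, 38, 38]

Final merged array: [1, 5, 11, 20, 23, 28, 30, 35, 38, 38, 38]
Total comparisons: 10

The merged array is [1, 5, 11, 20, 23, 28, 30, 35, 38, 38, 38], requiring 10 comparisons. The merge step runs in O(n) time where n is the total number of elements.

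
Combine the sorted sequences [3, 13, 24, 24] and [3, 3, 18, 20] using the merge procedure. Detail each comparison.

Merging process:

Compare 3 vs 3: take 3 from left. Merged: [3]
Compare 13 vs 3: take 3 from right. Merged: [3, 3]
Compare 13 vs 3: take 3 from right. Merged: [3, 3, 3]
Compare 13 vs 18: take 13 from left. Merged: [3, 3, 3, 13]
Compare 24 vs 18: take 18 from right. Merged: [3, 3, 3, 13, 18]
Compare 24 vs 20: take 20 from right. Merged: [3, 3, 3, 13, 18, 20]
Append remaining from left: [24, 24]. Merged: [3, 3, 3, 13, 18, 20, 24, 24]

Final merged array: [3, 3, 3, 13, 18, 20, 24, 24]
Total comparisons: 6

The merged array is [3, 3, 3, 13, 18, 20, 24, 24], requiring 6 comparisons. The merge step runs in O(n) time where n is the total number of elements.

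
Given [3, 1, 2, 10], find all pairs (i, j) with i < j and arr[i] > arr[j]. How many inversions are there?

Finding inversions in [3, 1, 2, 10]:

(0, 1): arr[0]=3 > arr[1]=1
(0, 2): arr[0]=3 > arr[2]=2

Total inversions: 2

The array has 2 inversion(s): (0,1), (0,2). Each pair (i,j) satisfies i < j and arr[i] > arr[j].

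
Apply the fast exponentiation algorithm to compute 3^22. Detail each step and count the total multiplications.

Computing 3^22 by squaring (build up from 3^1; each line after the first costs one multiplication):

3^1 = 3
3^2 = (3^1)^2 = 3^2 = 9
3^4 = (3^2)^2 = 9^2 = 81
3^5 = 3 * 3^4 = 3 * 81 = 243
3^10 = (3^5)^2 = 243^2 = 59049
3^11 = 3 * 3^10 = 3 * 59049 = 177147
3^22 = (3^11)^2 = 177147^2 = 31381059609

Result: 31381059609
Multiplications needed: 6 (6 lines after 3^1)

3^22 = 31381059609. Using exponentiation by squaring, this requires 6 multiplications. The key idea: if the exponent is even, square the half-power; if odd, multiply by the base once.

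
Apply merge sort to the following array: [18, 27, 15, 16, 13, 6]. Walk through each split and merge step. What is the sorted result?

Merge sort trace:

Split: [18, 27, 15, 16, 13, 6] -> [18, 27, 15] and [16, 13, 6]
  Split: [18, 27, 15] -> [18] and [27, 15]
    Split: [27, 15] -> [27] and [15]
    Merge: [27] + [15] -> [15, 27]
  Merge: [18] + [15, 27] -> [15, 18, 27]
  Split: [16, 13, 6] -> [16] and [13, 6]
    Split: [13, 6] -> [13] and [6]
    Merge: [13] + [6] -> [6, 13]
  Merge: [16] + [6, 13] -> [6, 13, 16]
Merge: [15, 18, 27] + [6, 13, 16] -> [6, 13, 15, 16, 18, 27]

Final sorted array: [6, 13, 15, 16, 18, 27]

The merge sort proceeds by recursively splitting the array and merging sorted halves.
After all merges, the sorted array is [6, 13, 15, 16, 18, 27].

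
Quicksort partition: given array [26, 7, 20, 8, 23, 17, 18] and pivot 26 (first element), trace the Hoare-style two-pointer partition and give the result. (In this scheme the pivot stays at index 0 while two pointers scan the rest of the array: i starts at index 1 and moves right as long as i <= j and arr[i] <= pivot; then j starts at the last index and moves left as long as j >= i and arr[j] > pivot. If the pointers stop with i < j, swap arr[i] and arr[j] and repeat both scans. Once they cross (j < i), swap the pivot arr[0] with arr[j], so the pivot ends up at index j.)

Hoare-style two-pointer partition with pivot = 26:

Initial array: [26, 7, 20, 8, 23, 17, 18]

Pointers start at i = 1, j = 6.
i ends at 7, j ends at 6: the pointers have crossed (j < i), so scanning stops.

Swap pivot arr[0] with arr[6] to place pivot at position 6: [18, 7, 20, 8, 23, 17, 26]
Pivot position: 6

After partitioning with pivot 26, the array becomes [18, 7, 20, 8, 23, 17, 26]. The pivot is placed at index 6. All elements to the left of the pivot are <= 26, and all elements to the right are > 26.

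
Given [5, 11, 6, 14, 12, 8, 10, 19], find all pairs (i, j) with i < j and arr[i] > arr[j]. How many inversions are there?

Finding inversions in [5, 11, 6, 14, 12, 8, 10, 19]:

(1, 2): arr[1]=11 > arr[2]=6
(1, 5): arr[1]=11 > arr[5]=8
(1, 6): arr[1]=11 > arr[6]=10
(3, 4): arr[3]=14 > arr[4]=12
(3, 5): arr[3]=14 > arr[5]=8
(3, 6): arr[3]=14 > arr[6]=10
(4, 5): arr[4]=12 > arr[5]=8
(4, 6): arr[4]=12 > arr[6]=10

Total inversions: 8

The array has 8 inversion(s): (1,2), (1,5), (1,6), (3,4), (3,5), (3,6), (4,5), (4,6). Each pair (i,j) satisfies i < j and arr[i] > arr[j].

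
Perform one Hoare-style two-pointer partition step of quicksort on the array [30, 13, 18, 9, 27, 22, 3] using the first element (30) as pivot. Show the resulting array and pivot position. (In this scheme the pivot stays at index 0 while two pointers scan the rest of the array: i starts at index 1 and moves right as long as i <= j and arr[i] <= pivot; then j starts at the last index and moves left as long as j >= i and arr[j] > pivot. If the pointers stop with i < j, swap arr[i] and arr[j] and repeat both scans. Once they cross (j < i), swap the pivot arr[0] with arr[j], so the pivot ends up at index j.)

Hoare-style two-pointer partition with pivot = 30:

Initial array: [30, 13, 18, 9, 27, 22, 3]

Pointers start at i = 1, j = 6.
i ends at 7, j ends at 6: the pointers have crossed (j < i), so scanning stops.

Swap pivot arr[0] with arr[6] to place pivot at position 6: [3, 13, 18, 9, 27, 22, 30]
Pivot position: 6

After partitioning with pivot 30, the array becomes [3, 13, 18, 9, 27, 22, 30]. The pivot is placed at index 6. All elements to the left of the pivot are <= 30, and all elements to the right are > 30.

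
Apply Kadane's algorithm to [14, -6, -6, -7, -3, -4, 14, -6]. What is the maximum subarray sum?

Using Kadane's algorithm on [14, -6, -6, -7, -3, -4, 14, -6]:

Scanning through the array:
Position 1 (value -6): max_ending_here = 8, max_so_far = 14
Position 2 (value -6): max_ending_here = 2, max_so_far = 14
Position 3 (value -7): max_ending_here = -5, max_so_far = 14
Position 4 (value -3): max_ending_here = -3, max_so_far = 14
Position 5 (value -4): max_ending_here = -4, max_so_far = 14
Position 6 (value 14): max_ending_here = 14, max_so_far = 14
Position 7 (value -6): max_ending_here = 8, max_so_far = 14

Maximum subarray: [14]
Maximum sum: 14

The maximum subarray is [14] with sum 14. This subarray runs from index 0 to index 0.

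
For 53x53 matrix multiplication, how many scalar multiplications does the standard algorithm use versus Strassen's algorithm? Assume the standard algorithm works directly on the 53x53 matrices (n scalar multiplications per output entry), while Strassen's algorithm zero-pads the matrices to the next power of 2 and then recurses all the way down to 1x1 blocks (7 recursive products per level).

Matrix multiplication for 53x53 matrices:

Strassen's algorithm requires power-of-2 dimensions. Pad 53x53 to 64x64 (next power of 2).

Standard algorithm: 53^3 = 148877 multiplications
Strassen's algorithm: 7^(log2(64)) = 7^6 = 117649 multiplications
Savings: 148877 - 117649 = 31228 multiplications

Standard: 148877 multiplications (53^3). Strassen: 117649 multiplications (7^6, after padding to 64x64). Strassen reduces 8 recursive multiplications to 7 at each level.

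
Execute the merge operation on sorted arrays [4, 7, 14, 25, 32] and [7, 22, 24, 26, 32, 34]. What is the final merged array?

Merging process:

Compare 4 vs 7: take 4 from left. Merged: [4]
Compare 7 vs 7: take 7 from left. Merged: [4, 7]
Compare 14 vs 7: take 7 from right. Merged: [4, 7, 7]
Compare 14 vs 22: take 14 from left. Merged: [4, 7, 7, 14]
Compare 25 vs 22: take 22 from right. Merged: [4, 7, 7, 14, 22]
Compare 25 vs 24: take 24 from right. Merged: [4, 7, 7, 14, 22, 24]
Compare 25 vs 26: take 25 from left. Merged: [4, 7, 7, 14, 22, 24, 25]
Compare 32 vs 26: take 26 from right. Merged: [4, 7, 7, 14, 22, 24, 25, 26]
Compare 32 vs 32: take 32 from left. Merged: [4, 7, 7, 14, 22, 24, 25, 26, 32]
Append remaining from right: [32, 34]. Merged: [4, 7, 7, 14, 22, 24, 25, 26, 32, 32, 34]

Final merged array: [4, 7, 7, 14, 22, 24, 25, 26, 32, 32, 34]
Total comparisons: 9

The merged array is [4, 7, 7, 14, 22, 24, 25, 26, 32, 32, 34], requiring 9 comparisons. The merge step runs in O(n) time where n is the total number of elements.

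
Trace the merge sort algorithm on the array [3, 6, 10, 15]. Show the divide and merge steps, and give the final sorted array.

Merge sort trace:

Split: [3, 6, 10, 15] -> [3, 6] and [10, 15]
  Split: [3, 6] -> [3] and [6]
  Merge: [3] + [6] -> [3, 6]
  Split: [10, 15] -> [10] and [15]
  Merge: [10] + [15] -> [10, 15]
Merge: [3, 6] + [10, 15] -> [3, 6, 10, 15]

Final sorted array: [3, 6, 10, 15]

The merge sort proceeds by recursively splitting the array and merging sorted halves.
After all merges, the sorted array is [3, 6, 10, 15].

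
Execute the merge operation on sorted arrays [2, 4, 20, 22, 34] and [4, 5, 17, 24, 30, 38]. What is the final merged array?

Merging process:

Compare 2 vs 4: take 2 from left. Merged: [2]
Compare 4 vs 4: take 4 from left. Merged: [2, 4]
Compare 20 vs 4: take 4 from right. Merged: [2, 4, 4]
Compare 20 vs 5: take 5 from right. Merged: [2, 4, 4, 5]
Compare 20 vs 17: take 17 from right. Merged: [2, 4, 4, 5, 17]
Compare 20 vs 24: take 20 from left. Merged: [2, 4, 4, 5, 17, 20]
Compare 22 vs 24: take 22 from left. Merged: [2, 4, 4, 5, 17, 20, 22]
Compare 34 vs 24: take 24 from right. Merged: [2, 4, 4, 5, 17, 20, 22, 24]
Compare 34 vs 30: take 30 from right. Merged: [2, 4, 4, 5, 17, 20, 22, 24, 30]
Compare 34 vs 38: take 34 from left. Merged: [2, 4, 4, 5, 17, 20, 22, 24, 30, 34]
Append remaining from right: [38]. Merged: [2, 4, 4, 5, 17, 20, 22, 24, 30, 34, 38]

Final merged array: [2, 4, 4, 5, 17, 20, 22, 24, 30, 34, 38]
Total comparisons: 10

The merged array is [2, 4, 4, 5, 17, 20, 22, 24, 30, 34, 38], requiring 10 comparisons. The merge step runs in O(n) time where n is the total number of elements.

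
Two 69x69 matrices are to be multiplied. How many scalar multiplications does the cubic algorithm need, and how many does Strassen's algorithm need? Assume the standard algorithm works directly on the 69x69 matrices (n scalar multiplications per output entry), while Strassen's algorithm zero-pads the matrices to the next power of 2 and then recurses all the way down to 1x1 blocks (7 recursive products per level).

Matrix multiplication for 69x69 matrices:

Strassen's algorithm requires power-of-2 dimensions. Pad 69x69 to 128x128 (next power of 2).

Standard algorithm: 69^3 = 328509 multiplications
Strassen's algorithm: 7^(log2(128)) = 7^7 = 823543 multiplications
Difference: 328509 - 823543 = -495034 (Strassen uses MORE here due to padding overhead — for small or just-over-power-of-2 n, padding can outweigh the per-level savings)

Standard: 328509 multiplications (69^3). Strassen: 823543 multiplications (7^7, after padding to 128x128). Strassen reduces 8 recursive multiplications to 7 at each level.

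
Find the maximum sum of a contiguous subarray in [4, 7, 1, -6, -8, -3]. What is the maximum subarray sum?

Using Kadane's algorithm on [4, 7, 1, -6, -8, -3]:

Scanning through the array:
Position 1 (value 7): max_ending_here = 11, max_so_far = 11
Position 2 (value 1): max_ending_here = 12, max_so_far = 12
Position 3 (value -6): max_ending_here = 6, max_so_far = 12
Position 4 (value -8): max_ending_here = -2, max_so_far = 12
Position 5 (value -3): max_ending_here = -3, max_so_far = 12

Maximum subarray: [4, 7, 1]
Maximum sum: 12

The maximum subarray is [4, 7, 1] with sum 12. This subarray runs from index 0 to index 2.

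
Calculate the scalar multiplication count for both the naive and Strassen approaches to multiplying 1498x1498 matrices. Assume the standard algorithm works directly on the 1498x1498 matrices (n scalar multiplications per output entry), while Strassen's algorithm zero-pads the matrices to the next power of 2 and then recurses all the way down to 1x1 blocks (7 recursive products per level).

Matrix multiplication for 1498x1498 matrices:

Strassen's algorithm requires power-of-2 dimensions. Pad 1498x1498 to 2048x2048 (next power of 2).

Standard algorithm: 1498^3 = 3361517992 multiplications
Strassen's algorithm: 7^(log2(2048)) = 7^11 = 1977326743 multiplications
Savings: 3361517992 - 1977326743 = 1384191249 multiplications

Standard: 3361517992 multiplications (1498^3). Strassen: 1977326743 multiplications (7^11, after padding to 2048x2048). Strassen reduces 8 recursive multiplications to 7 at each level.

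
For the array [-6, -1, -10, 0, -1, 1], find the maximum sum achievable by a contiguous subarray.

Using Kadane's algorithm on [-6, -1, -10, 0, -1, 1]:

Scanning through the array:
Position 1 (value -1): max_ending_here = -1, max_so_far = -1
Position 2 (value -10): max_ending_here = -10, max_so_far = -1
Position 3 (value 0): max_ending_here = 0, max_so_far = 0
Position 4 (value -1): max_ending_here = -1, max_so_far = 0
Position 5 (value 1): max_ending_here = 1, max_so_far = 1

Maximum subarray: [1]
Maximum sum: 1

The maximum subarray is [1] with sum 1. This subarray runs from index 5 to index 5.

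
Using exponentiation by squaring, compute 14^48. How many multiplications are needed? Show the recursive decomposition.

Computing 14^48 by squaring (build up from 14^1; each line after the first costs one multiplication):

14^1 = 14
14^2 = (14^1)^2 = 14^2 = 196
14^3 = 14 * 14^2 = 14 * 196 = 2744
14^6 = (14^3)^2 = 2744^2 = 7529536
14^12 = (14^6)^2 = 7529536^2 = 56693912375296
14^24 = (14^12)^2 = 56693912375296^2 = 3214199700417740936751087616
14^48 = (14^24)^2 = 3214199700417740936751087616^2 = 10331079714165495587340637070279506584015829758908563456

Result: 10331079714165495587340637070279506584015829758908563456
Multiplications needed: 6 (6 lines after 14^1)

14^48 = 10331079714165495587340637070279506584015829758908563456. Using exponentiation by squaring, this requires 6 multiplications. The key idea: if the exponent is even, square the half-power; if odd, multiply by the base once.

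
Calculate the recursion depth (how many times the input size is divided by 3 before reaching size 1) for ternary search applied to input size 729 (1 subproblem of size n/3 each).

For divide and conquer with division factor 3:

Problem sizes at each level:
Level 0: 729
Level 1: 243
Level 2: 81
Level 3: 27
Level 4: 9
Level 5: 3
Level 6: 1

The root is level 0 and the size-1 base case is level 6 (the tree spans levels 0 through 6, i.e. 7 levels counting the root), so the depth is the number of divisions: log_3(729) = 6

The recursion tree depth is log_3(729) = 6. At each level, the problem size is divided by 3, so it takes 6 divisions to reduce to a base case of size 1. The algorithm makes 1 recursive call at each level.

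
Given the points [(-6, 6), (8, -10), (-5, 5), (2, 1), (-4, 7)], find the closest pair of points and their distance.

Computing all pairwise distances among 5 points:

d((-6, 6), (8, -10)) = 21.2603
d((-6, 6), (-5, 5)) = 1.4142 <-- minimum
d((-6, 6), (2, 1)) = 9.434
d((-6, 6), (-4, 7)) = 2.2361
d((8, -10), (-5, 5)) = 19.8494
d((8, -10), (2, 1)) = 12.53
d((8, -10), (-4, 7)) = 20.8087
d((-5, 5), (2, 1)) = 8.0623
d((-5, 5), (-4, 7)) = 2.2361
d((2, 1), (-4, 7)) = 8.4853

Closest pair: (-6, 6) and (-5, 5) with distance 1.4142

The closest pair is (-6, 6) and (-5, 5) with Euclidean distance 1.4142. For 5 points, brute-force pairwise comparison is shown above. For large n, the divide-and-conquer algorithm (sort by x, recurse on halves, check the dividing strip) achieves O(n log n).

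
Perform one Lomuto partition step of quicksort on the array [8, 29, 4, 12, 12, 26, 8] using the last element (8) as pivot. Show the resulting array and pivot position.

Lomuto partition with pivot = 8:

Initial array: [8, 29, 4, 12, 12, 26, 8]

arr[0]=8 <= 8: swap with position 0, array becomes [8, 29, 4, 12, 12, 26, 8]
arr[1]=29 > 8: no swap
arr[2]=4 <= 8: swap with position 1, array becomes [8, 4, 29, 12, 12, 26, 8]
arr[3]=12 > 8: no swap
arr[4]=12 > 8: no swap
arr[5]=26 > 8: no swap

Place pivot at position 2: [8, 4, 8, 12, 12, 26, 29]
Pivot position: 2

After partitioning with pivot 8, the array becomes [8, 4, 8, 12, 12, 26, 29]. The pivot is placed at index 2. All elements to the left of the pivot are <= 8, and all elements to the right are > 8.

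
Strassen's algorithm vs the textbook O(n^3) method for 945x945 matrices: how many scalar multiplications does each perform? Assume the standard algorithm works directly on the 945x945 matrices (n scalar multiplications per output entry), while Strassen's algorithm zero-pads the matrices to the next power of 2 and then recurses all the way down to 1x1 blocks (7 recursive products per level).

Matrix multiplication for 945x945 matrices:

Strassen's algorithm requires power-of-2 dimensions. Pad 945x945 to 1024x1024 (next power of 2).

Standard algorithm: 945^3 = 843908625 multiplications
Strassen's algorithm: 7^(log2(1024)) = 7^10 = 282475249 multiplications
Savings: 843908625 - 282475249 = 561433376 multiplications

Standard: 843908625 multiplications (945^3). Strassen: 282475249 multiplications (7^10, after padding to 1024x1024). Strassen reduces 8 recursive multiplications to 7 at each level.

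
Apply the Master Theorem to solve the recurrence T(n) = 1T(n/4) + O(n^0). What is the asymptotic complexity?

Master Theorem for T(n) = 1T(n/4) + O(n^0):

a = 1, b = 4, c = 0
log_b(a) = log_4(1) = 0.0000

Case 2: c = 0 = log_4(1) = 0.0000
T(n) = O(n^0 log n) = O(log n)

For T(n) = 1T(n/4) + O(n^0): log_4(1) = 0.0000. This is Case 2 of the Master Theorem (c = log_b(a), equal work at all levels), giving O(log n).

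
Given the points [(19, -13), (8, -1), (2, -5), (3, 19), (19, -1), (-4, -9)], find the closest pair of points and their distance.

Computing all pairwise distances among 6 points:

d((19, -13), (8, -1)) = 16.2788
d((19, -13), (2, -5)) = 18.7883
d((19, -13), (3, 19)) = 35.7771
d((19, -13), (19, -1)) = 12.0
d((19, -13), (-4, -9)) = 23.3452
d((8, -1), (2, -5)) = 7.2111 <-- minimum
d((8, -1), (3, 19)) = 20.6155
d((8, -1), (19, -1)) = 11.0
d((8, -1), (-4, -9)) = 14.4222
d((2, -5), (3, 19)) = 24.0208
d((2, -5), (19, -1)) = 17.4642
d((2, -5), (-4, -9)) = 7.2111 <-- minimum
d((3, 19), (19, -1)) = 25.6125
d((3, 19), (-4, -9)) = 28.8617
d((19, -1), (-4, -9)) = 24.3516

Minimum distance: 7.2111 (tie among 2 pairs: (8, -1) and (2, -5); (2, -5) and (-4, -9))

The minimum Euclidean distance is 7.2111. There is a tie: 2 pairs achieve this minimum — (8, -1) and (2, -5); (2, -5) and (-4, -9). Any of these is a valid closest pair. For 6 points, brute-force pairwise comparison is shown above. For large n, the divide-and-conquer algorithm (sort by x, recurse on halves, check the dividing strip) achieves O(n log n).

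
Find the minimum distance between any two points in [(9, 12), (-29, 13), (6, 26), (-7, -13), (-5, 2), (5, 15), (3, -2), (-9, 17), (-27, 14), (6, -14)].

Computing all pairwise distances among 10 points:

d((9, 12), (-29, 13)) = 38.0132
d((9, 12), (6, 26)) = 14.3178
d((9, 12), (-7, -13)) = 29.6816
d((9, 12), (-5, 2)) = 17.2047
d((9, 12), (5, 15)) = 5.0
d((9, 12), (3, -2)) = 15.2315
d((9, 12), (-9, 17)) = 18.6815
d((9, 12), (-27, 14)) = 36.0555
d((9, 12), (6, -14)) = 26.1725
d((-29, 13), (6, 26)) = 37.3363
d((-29, 13), (-7, -13)) = 34.0588
d((-29, 13), (-5, 2)) = 26.4008
d((-29, 13), (5, 15)) = 34.0588
d((-29, 13), (3, -2)) = 35.3412
d((-29, 13), (-9, 17)) = 20.3961
d((-29, 13), (-27, 14)) = 2.2361 <-- minimum
d((-29, 13), (6, -14)) = 44.2041
d((6, 26), (-7, -13)) = 41.1096
d((6, 26), (-5, 2)) = 26.4008
d((6, 26), (5, 15)) = 11.0454
d((6, 26), (3, -2)) = 28.1603
d((6, 26), (-9, 17)) = 17.4929
d((6, 26), (-27, 14)) = 35.1141
d((6, 26), (6, -14)) = 40.0
d((-7, -13), (-5, 2)) = 15.1327
d((-7, -13), (5, 15)) = 30.4631
d((-7, -13), (3, -2)) = 14.8661
d((-7, -13), (-9, 17)) = 30.0666
d((-7, -13), (-27, 14)) = 33.6006
d((-7, -13), (6, -14)) = 13.0384
d((-5, 2), (5, 15)) = 16.4012
d((-5, 2), (3, -2)) = 8.9443
d((-5, 2), (-9, 17)) = 15.5242
d((-5, 2), (-27, 14)) = 25.0599
d((-5, 2), (6, -14)) = 19.4165
d((5, 15), (3, -2)) = 17.1172
d((5, 15), (-9, 17)) = 14.1421
d((5, 15), (-27, 14)) = 32.0156
d((5, 15), (6, -14)) = 29.0172
d((3, -2), (-9, 17)) = 22.4722
d((3, -2), (-27, 14)) = 34.0
d((3, -2), (6, -14)) = 12.3693
d((-9, 17), (-27, 14)) = 18.2483
d((-9, 17), (6, -14)) = 34.4384
d((-27, 14), (6, -14)) = 43.2782

Closest pair: (-29, 13) and (-27, 14) with distance 2.2361

The closest pair is (-29, 13) and (-27, 14) with Euclidean distance 2.2361. For 10 points, brute-force pairwise comparison is shown above. For large n, the divide-and-conquer algorithm (sort by x, recurse on halves, check the dividing strip) achieves O(n log n).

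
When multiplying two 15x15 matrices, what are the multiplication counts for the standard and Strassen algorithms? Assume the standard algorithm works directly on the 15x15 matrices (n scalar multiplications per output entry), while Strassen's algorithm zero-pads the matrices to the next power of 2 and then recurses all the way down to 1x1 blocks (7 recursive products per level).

Matrix multiplication for 15x15 matrices:

Strassen's algorithm requires power-of-2 dimensions. Pad 15x15 to 16x16 (next power of 2).

Standard algorithm: 15^3 = 3375 multiplications
Strassen's algorithm: 7^(log2(16)) = 7^4 = 2401 multiplications
Savings: 3375 - 2401 = 974 multiplications

Standard: 3375 multiplications (15^3). Strassen: 2401 multiplications (7^4, after padding to 16x16). Strassen reduces 8 recursive multiplications to 7 at each level.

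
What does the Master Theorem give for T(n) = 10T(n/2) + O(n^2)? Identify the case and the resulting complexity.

Master Theorem for T(n) = 10T(n/2) + O(n^2):

a = 10, b = 2, c = 2
log_b(a) = log_2(10) = 3.3219

Case 1: c = 2 < log_2(10) = 3.3219
T(n) = O(n^(log_2 10))

For T(n) = 10T(n/2) + O(n^2): log_2(10) = 3.3219. This is Case 1 of the Master Theorem (c < log_b(a), work dominated by leaves), giving O(n^(log_2 10)).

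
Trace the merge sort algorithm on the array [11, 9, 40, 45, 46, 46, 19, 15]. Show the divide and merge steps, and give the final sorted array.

Merge sort trace:

Split: [11, 9, 40, 45, 46, 46, 19, 15] -> [11, 9, 40, 45] and [46, 46, 19, 15]
  Split: [11, 9, 40, 45] -> [11, 9] and [40, 45]
    Split: [11, 9] -> [11] and [9]
    Merge: [11] + [9] -> [9, 11]
    Split: [40, 45] -> [40] and [45]
    Merge: [40] + [45] -> [40, 45]
  Merge: [9, 11] + [40, 45] -> [9, 11, 40, 45]
  Split: [46, 46, 19, 15] -> [46, 46] and [19, 15]
    Split: [46, 46] -> [46] and [46]
    Merge: [46] + [46] -> [46, 46]
    Split: [19, 15] -> [19] and [15]
    Merge: [19] + [15] -> [15, 19]
  Merge: [46, 46] + [15, 19] -> [15, 19, 46, 46]
Merge: [9, 11, 40, 45] + [15, 19, 46, 46] -> [9, 11, 15, 19, 40, 45, 46, 46]

Final sorted array: [9, 11, 15, 19, 40, 45, 46, 46]

The merge sort proceeds by recursively splitting the array and merging sorted halves.
After all merges, the sorted array is [9, 11, 15, 19, 40, 45, 46, 46].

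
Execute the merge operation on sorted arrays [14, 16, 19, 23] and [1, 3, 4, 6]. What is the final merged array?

Merging process:

Compare 14 vs 1: take 1 from right. Merged: [1]
Compare 14 vs 3: take 3 from right. Merged: [1, 3]
Compare 14 vs 4: take 4 from right. Merged: [1, 3, 4]
Compare 14 vs 6: take 6 from right. Merged: [1, 3, 4, 6]
Append remaining from left: [14, 16, 19, 23]. Merged: [1, 3, 4, 6, 14, 16, 19, 23]

Final merged array: [1, 3, 4, 6, 14, 16, 19, 23]
Total comparisons: 4

The merged array is [1, 3, 4, 6, 14, 16, 19, 23], requiring 4 comparisons. The merge step runs in O(n) time where n is the total number of elements.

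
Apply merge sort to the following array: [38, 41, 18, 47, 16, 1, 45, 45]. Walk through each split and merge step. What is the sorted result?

Merge sort trace:

Split: [38, 41, 18, 47, 16, 1, 45, 45] -> [38, 41, 18, 47] and [16, 1, 45, 45]
  Split: [38, 41, 18, 47] -> [38, 41] and [18, 47]
    Split: [38, 41] -> [38] and [41]
    Merge: [38] + [41] -> [38, 41]
    Split: [18, 47] -> [18] and [47]
    Merge: [18] + [47] -> [18, 47]
  Merge: [38, 41] + [18, 47] -> [18, 38, 41, 47]
  Split: [16, 1, 45, 45] -> [16, 1] and [45, 45]
    Split: [16, 1] -> [16] and [1]
    Merge: [16] + [1] -> [1, 16]
    Split: [45, 45] -> [45] and [45]
    Merge: [45] + [45] -> [45, 45]
  Merge: [1, 16] + [45, 45] -> [1, 16, 45, 45]
Merge: [18, 38, 41, 47] + [1, 16, 45, 45] -> [1, 16, 18, 38, 41, 45, 45, 47]

Final sorted array: [1, 16, 18, 38, 41, 45, 45, 47]

The merge sort proceeds by recursively splitting the array and merging sorted halves.
After all merges, the sorted array is [1, 16, 18, 38, 41, 45, 45, 47].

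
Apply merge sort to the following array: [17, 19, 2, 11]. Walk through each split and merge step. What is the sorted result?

Merge sort trace:

Split: [17, 19, 2, 11] -> [17, 19] and [2, 11]
  Split: [17, 19] -> [17] and [19]
  Merge: [17] + [19] -> [17, 19]
  Split: [2, 11] -> [2] and [11]
  Merge: [2] + [11] -> [2, 11]
Merge: [17, 19] + [2, 11] -> [2, 11, 17, 19]

Final sorted array: [2, 11, 17, 19]

The merge sort proceeds by recursively splitting the array and merging sorted halves.
After all merges, the sorted array is [2, 11, 17, 19].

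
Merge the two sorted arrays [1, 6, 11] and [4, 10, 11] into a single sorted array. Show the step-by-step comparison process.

Merging process:

Compare 1 vs 4: take 1 from left. Merged: [1]
Compare 6 vs 4: take 4 from right. Merged: [1, 4]
Compare 6 vs 10: take 6 from left. Merged: [1, 4, 6]
Compare 11 vs 10: take 10 from right. Merged: [1, 4, 6, 10]
Compare 11 vs 11: take 11 from left. Merged: [1, 4, 6, 10, 11]
Append remaining from right: [11]. Merged: [1, 4, 6, 10, 11, 11]

Final merged array: [1, 4, 6, 10, 11, 11]
Total comparisons: 5

The merged array is [1, 4, 6, 10, 11, 11], requiring 5 comparisons. The merge step runs in O(n) time where n is the total number of elements.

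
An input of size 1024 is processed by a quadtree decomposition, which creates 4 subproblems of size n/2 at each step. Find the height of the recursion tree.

For divide and conquer with division factor 2:

Problem sizes at each level:
Level 0: 1024
Level 1: 512
Level 2: 256
Level 3: 128
Level 4: 64
Level 5: 32
Level 6: 16
Level 7: 8
Level 8: 4
Level 9: 2
Level 10: 1

The root is level 0 and the size-1 base case is level 10 (the tree spans levels 0 through 10, i.e. 11 levels counting the root), so the depth is the number of divisions: log_2(1024) = 10

The recursion tree depth is log_2(1024) = 10. At each level, the problem size is divided by 2, so it takes 10 divisions to reduce to a base case of size 1. The algorithm makes 4 recursive calls at each level.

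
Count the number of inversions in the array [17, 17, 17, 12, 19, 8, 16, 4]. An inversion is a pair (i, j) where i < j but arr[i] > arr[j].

Finding inversions in [17, 17, 17, 12, 19, 8, 16, 4]:

(0, 3): arr[0]=17 > arr[3]=12
(0, 5): arr[0]=17 > arr[5]=8
(0, 6): arr[0]=17 > arr[6]=16
(0, 7): arr[0]=17 > arr[7]=4
(1, 3): arr[1]=17 > arr[3]=12
(1, 5): arr[1]=17 > arr[5]=8
(1, 6): arr[1]=17 > arr[6]=16
(1, 7): arr[1]=17 > arr[7]=4
(2, 3): arr[2]=17 > arr[3]=12
(2, 5): arr[2]=17 > arr[5]=8
(2, 6): arr[2]=17 > arr[6]=16
(2, 7): arr[2]=17 > arr[7]=4
(3, 5): arr[3]=12 > arr[5]=8
(3, 7): arr[3]=12 > arr[7]=4
(4, 5): arr[4]=19 > arr[5]=8
(4, 6): arr[4]=19 > arr[6]=16
(4, 7): arr[4]=19 > arr[7]=4
(5, 7): arr[5]=8 > arr[7]=4
(6, 7): arr[6]=16 > arr[7]=4

Total inversions: 19

The array has 19 inversion(s): (0,3), (0,5), (0,6), (0,7), (1,3), (1,5), (1,6), (1,7), (2,3), (2,5), (2,6), (2,7), (3,5), (3,7), (4,5), (4,6), (4,7), (5,7), (6,7). Each pair (i,j) satisfies i < j and arr[i] > arr[j].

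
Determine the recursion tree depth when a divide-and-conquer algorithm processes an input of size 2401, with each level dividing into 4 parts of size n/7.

For divide and conquer with division factor 7:

Problem sizes at each level:
Level 0: 2401
Level 1: 343
Level 2: 49
Level 3: 7
Level 4: 1

The root is level 0 and the size-1 base case is level 4 (the tree spans levels 0 through 4, i.e. 5 levels counting the root), so the depth is the number of divisions: log_7(2401) = 4

The recursion tree depth is log_7(2401) = 4. At each level, the problem size is divided by 7, so it takes 4 divisions to reduce to a base case of size 1. The algorithm makes 4 recursive calls at each level.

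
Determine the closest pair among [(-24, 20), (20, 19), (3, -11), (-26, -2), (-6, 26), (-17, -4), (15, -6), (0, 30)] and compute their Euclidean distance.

Computing all pairwise distances among 8 points:

d((-24, 20), (20, 19)) = 44.0114
d((-24, 20), (3, -11)) = 41.1096
d((-24, 20), (-26, -2)) = 22.0907
d((-24, 20), (-6, 26)) = 18.9737
d((-24, 20), (-17, -4)) = 25.0
d((-24, 20), (15, -6)) = 46.8722
d((-24, 20), (0, 30)) = 26.0
d((20, 19), (3, -11)) = 34.4819
d((20, 19), (-26, -2)) = 50.5668
d((20, 19), (-6, 26)) = 26.9258
d((20, 19), (-17, -4)) = 43.566
d((20, 19), (15, -6)) = 25.4951
d((20, 19), (0, 30)) = 22.8254
d((3, -11), (-26, -2)) = 30.3645
d((3, -11), (-6, 26)) = 38.0789
d((3, -11), (-17, -4)) = 21.1896
d((3, -11), (15, -6)) = 13.0
d((3, -11), (0, 30)) = 41.1096
d((-26, -2), (-6, 26)) = 34.4093
d((-26, -2), (-17, -4)) = 9.2195
d((-26, -2), (15, -6)) = 41.1947
d((-26, -2), (0, 30)) = 41.2311
d((-6, 26), (-17, -4)) = 31.9531
d((-6, 26), (15, -6)) = 38.2753
d((-6, 26), (0, 30)) = 7.2111 <-- minimum
d((-17, -4), (15, -6)) = 32.0624
d((-17, -4), (0, 30)) = 38.0132
d((15, -6), (0, 30)) = 39.0

Closest pair: (-6, 26) and (0, 30) with distance 7.2111

The closest pair is (-6, 26) and (0, 30) with Euclidean distance 7.2111. For 8 points, brute-force pairwise comparison is shown above. For large n, the divide-and-conquer algorithm (sort by x, recurse on halves, check the dividing strip) achieves O(n log n).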